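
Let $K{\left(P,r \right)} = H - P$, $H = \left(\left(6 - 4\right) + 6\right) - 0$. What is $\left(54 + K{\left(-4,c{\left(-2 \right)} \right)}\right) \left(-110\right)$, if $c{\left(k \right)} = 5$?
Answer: $-7260$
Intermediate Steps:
$H = 8$ ($H = \left(2 + 6\right) + 0 = 8 + 0 = 8$)
$K{\left(P,r \right)} = 8 - P$
$\left(54 + K{\left(-4,c{\left(-2 \right)} \right)}\right) \left(-110\right) = \left(54 + \left(8 - -4\right)\right) \left(-110\right) = \left(54 + \left(8 + 4\right)\right) \left(-110\right) = \left(54 + 12\right) \left(-110\right) = 66 \left(-110\right) = -7260$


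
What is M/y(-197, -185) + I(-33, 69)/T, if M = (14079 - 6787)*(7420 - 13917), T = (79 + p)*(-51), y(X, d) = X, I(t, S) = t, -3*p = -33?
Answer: 72485471887/301410 ≈ 2.4049e+5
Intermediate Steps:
p = 11 (p = -⅓*(-33) = 11)
T = -4590 (T = (79 + 11)*(-51) = 90*(-51) = -4590)
M = -47376124 (M = 7292*(-6497) = -47376124)
M/y(-197, -185) + I(-33, 69)/T = -47376124/(-197) - 33/(-4590) = -47376124*(-1/197) - 33*(-1/4590) = 47376124/197 + 11/1530 = 72485471887/301410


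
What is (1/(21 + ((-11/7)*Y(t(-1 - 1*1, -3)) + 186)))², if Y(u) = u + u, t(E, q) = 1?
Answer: 49/2036329 ≈ 2.4063e-5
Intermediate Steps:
Y(u) = 2*u
(1/(21 + ((-11/7)*Y(t(-1 - 1*1, -3)) + 186)))² = (1/(21 + ((-11/7)*(2*1) + 186)))² = (1/(21 + (-11*⅐*2 + 186)))² = (1/(21 + (-11/7*2 + 186)))² = (1/(21 + (-22/7 + 186)))² = (1/(21 + 1280/7))² = (1/(1427/7))² = (7/1427)² = 49/2036329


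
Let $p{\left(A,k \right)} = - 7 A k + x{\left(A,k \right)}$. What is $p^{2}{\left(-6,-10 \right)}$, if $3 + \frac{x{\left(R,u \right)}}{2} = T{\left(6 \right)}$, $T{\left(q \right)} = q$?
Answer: $171396$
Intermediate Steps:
$x{\left(R,u \right)} = 6$ ($x{\left(R,u \right)} = -6 + 2 \cdot 6 = -6 + 12 = 6$)
$p{\left(A,k \right)} = 6 - 7 A k$ ($p{\left(A,k \right)} = - 7 A k + 6 = 6 - 7 A k$)
$p^{2}{\left(-6,-10 \right)} = \left(6 - \left(-42\right) \left(-10\right)\right)^{2} = \left(6 - 420\right)^{2} = \left(-414\right)^{2} = 171396$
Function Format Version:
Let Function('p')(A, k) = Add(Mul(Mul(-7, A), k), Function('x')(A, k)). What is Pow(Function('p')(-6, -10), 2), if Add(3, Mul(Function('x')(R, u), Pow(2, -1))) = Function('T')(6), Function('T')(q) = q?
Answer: 171396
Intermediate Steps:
Function('x')(R, u) = 6 (Function('x')(R, u) = Add(-6, Mul(2, 6)) = Add(-6, 12) = 6)
Function('p')(A, k) = Add(6, Mul(-7, A, k)) (Function('p')(A, k) = Add(Mul(Mul(-7, A), k), 6) = Add(Mul(-7, A, k), 6) = Add(6, Mul(-7, A, k)))
Pow(Function('p')(-6, -10), 2) = Pow(Add(6, Mul(-7, -6, -10)), 2) = Pow(Add(6, -420), 2) = Pow(-414, 2) = 171396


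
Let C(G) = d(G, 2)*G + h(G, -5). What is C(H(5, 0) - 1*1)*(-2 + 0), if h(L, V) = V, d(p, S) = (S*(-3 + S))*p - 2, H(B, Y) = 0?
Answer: 10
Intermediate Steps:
d(p, S) = -2 + S*p*(-3 + S) (d(p, S) = S*p*(-3 + S) - 2 = -2 + S*p*(-3 + S))
C(G) = -5 + G*(-2 - 2*G) (C(G) = (-2 + G*2**2 - 3*2*G)*G - 5 = (-2 + G*4 - 6*G)*G - 5 = (-2 + 4*G - 6*G)*G - 5 = (-2 - 2*G)*G - 5 = G*(-2 - 2*G) - 5 = -5 + G*(-2 - 2*G))
C(H(5, 0) - 1*1)*(-2 + 0) = (-5 - 2*(0 - 1*1)*(1 + (0 - 1*1)))*(-2 + 0) = (-5 - 2*(0 - 1)*(1 + (0 - 1)))*(-2) = (-5 - 2*(-1)*(1 - 1))*(-2) = (-5 - 2*(-1)*0)*(-2) = (-5 + 0)*(-2) = -5*(-2) = 10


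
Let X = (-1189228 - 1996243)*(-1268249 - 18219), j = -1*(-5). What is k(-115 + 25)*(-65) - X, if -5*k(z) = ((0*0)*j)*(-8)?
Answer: -4098006506428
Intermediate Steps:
j = 5
X = 4098006506428 (X = -3185471*(-1286468) = 4098006506428)
k(z) = 0 (k(z) = -(0*0)*5*(-8)/5 = -0*5*(-8)/5 = -0*(-8) = -⅕*0 = 0)
k(-115 + 25)*(-65) - X = 0*(-65) - 1*4098006506428 = 0 - 4098006506428 = -4098006506428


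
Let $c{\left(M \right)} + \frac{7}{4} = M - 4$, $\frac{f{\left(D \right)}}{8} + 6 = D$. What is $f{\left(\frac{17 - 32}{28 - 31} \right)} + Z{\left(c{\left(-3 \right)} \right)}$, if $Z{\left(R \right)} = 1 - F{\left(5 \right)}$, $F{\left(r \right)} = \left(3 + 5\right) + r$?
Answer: $-20$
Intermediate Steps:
$f{\left(D \right)} = -48 + 8 D$
$c{\left(M \right)} = - \frac{23}{4} + M$ ($c{\left(M \right)} = - \frac{7}{4} + \left(M - 4\right) = - \frac{7}{4} + \left(-4 + M\right) = - \frac{23}{4} + M$)
$F{\left(r \right)} = 8 + r$
$Z{\left(R \right)} = -12$ ($Z{\left(R \right)} = 1 - \left(8 + 5\right) = 1 - 13 = -12$)
$f{\left(\frac{17 - 32}{28 - 31} \right)} + Z{\left(c{\left(-3 \right)} \right)} = \left(-48 + 8 \frac{17 - 32}{28 - 31}\right) - 12 = \left(-48 + 8 \left(- \frac{15}{-3}\right)\right) - 12 = \left(-48 + 8 \left(\left(-15\right) \left(- \frac{1}{3}\right)\right)\right) - 12 = \left(-48 + 8 \cdot 5\right) - 12 = \left(-48 + 40\right) - 12 = -8 - 12 = -20$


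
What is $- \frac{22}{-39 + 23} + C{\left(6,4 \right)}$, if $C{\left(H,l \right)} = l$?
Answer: $\frac{43}{8} \approx 5.375$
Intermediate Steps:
$- \frac{22}{-39 + 23} + C{\left(6,4 \right)} = - \frac{22}{-39 + 23} + 4 = - \frac{22}{-16} + 4 = \left(-22\right) \left(- \frac{1}{16}\right) + 4 = \frac{11}{8} + 4 = \frac{43}{8}$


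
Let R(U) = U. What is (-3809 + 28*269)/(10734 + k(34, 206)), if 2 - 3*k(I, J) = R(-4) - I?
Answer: 11169/32242 ≈ 0.34641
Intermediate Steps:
k(I, J) = 2 + I/3 (k(I, J) = 2/3 - (-4 - I)/3 = 2/3 + (4/3 + I/3) = 2 + I/3)
(-3809 + 28*269)/(10734 + k(34, 206)) = (-3809 + 28*269)/(10734 + (2 + (1/3)*34)) = (-3809 + 7532)/(10734 + (2 + 34/3)) = 3723/(10734 + 40/3) = 3723/(32242/3) = 3723*(3/32242) = 11169/32242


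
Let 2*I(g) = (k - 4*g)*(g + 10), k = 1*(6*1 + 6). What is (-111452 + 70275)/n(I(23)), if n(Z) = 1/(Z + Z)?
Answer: 108707280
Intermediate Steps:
k = 12 (k = 1*(6 + 6) = 1*12 = 12)
I(g) = (10 + g)*(12 - 4*g)/2 (I(g) = ((12 - 4*g)*(g + 10))/2 = ((12 - 4*g)*(10 + g))/2 = ((10 + g)*(12 - 4*g))/2 = (10 + g)*(12 - 4*g)/2)
n(Z) = 1/(2*Z)
(-111452 + 70275)/n(I(23)) = (-111452 + 70275)/((1/(2*(60 - 14*23 - 2*23²)))) = -41177/(1/(2*(60 - 322 - 2*529))) = -41177/(1/(2*(60 - 322 - 1058))) = -41177/((½)/(-1320)) = -41177/((½)*(-1/1320)) = -41177/(-1/2640) = -41177*(-2640) = 108707280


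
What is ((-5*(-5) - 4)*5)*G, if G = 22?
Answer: 2310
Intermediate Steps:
((-5*(-5) - 4)*5)*G = ((-5*(-5) - 4)*5)*22 = ((25 - 4)*5)*22 = (21*5)*22 = 105*22 = 2310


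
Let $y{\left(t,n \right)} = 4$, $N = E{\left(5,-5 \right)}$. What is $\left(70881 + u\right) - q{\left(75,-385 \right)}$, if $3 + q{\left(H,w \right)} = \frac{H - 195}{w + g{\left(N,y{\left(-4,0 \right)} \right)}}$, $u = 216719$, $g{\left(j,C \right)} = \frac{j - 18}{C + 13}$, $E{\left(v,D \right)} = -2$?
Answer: $\frac{377622331}{1313} \approx 2.876 \cdot 10^{5}$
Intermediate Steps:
$N = -2$
$g{\left(j,C \right)} = \frac{-18 + j}{13 + C}$
$q{\left(H,w \right)} = -3 + \frac{-195 + H}{- \frac{20}{17} + w}$ ($q{\left(H,w \right)} = -3 + \frac{H - 195}{w + \frac{-18 - 2}{13 + 4}} = -3 + \frac{-195 + H}{w + \frac{1}{17} \left(-20\right)} = -3 + \frac{-195 + H}{w - \frac{20}{17}} = -3 + \frac{-195 + H}{- \frac{20}{17} + w}$)
$\left(70881 + u\right) - q{\left(75,-385 \right)} = \left(70881 + 216719\right) - \frac{-3255 - -19635 + 17 \cdot 75}{-20 + 17 \left(-385\right)} = 287600 - \frac{-3255 + 19635 + 1275}{-20 - 6545} = 287600 - \frac{1}{-6565} \cdot 17655 = 287600 - \left(- \frac{1}{6565}\right) 17655 = 287600 - - \frac{3531}{1313} = 287600 + \frac{3531}{1313} = \frac{377622331}{1313}$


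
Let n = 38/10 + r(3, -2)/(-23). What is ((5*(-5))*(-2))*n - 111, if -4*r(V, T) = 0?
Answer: 79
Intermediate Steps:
r(V, T) = 0 (r(V, T) = -¼*0 = 0)
n = 19/5 (n = 38/10 + 0/(-23) = 38*(⅒) + 0*(-1/23) = 19/5 + 0 = 19/5 ≈ 3.8000)
((5*(-5))*(-2))*n - 111 = ((5*(-5))*(-2))*(19/5) - 111 = -25*(-2)*(19/5) - 111 = 50*(19/5) - 111 = 190 - 111 = 79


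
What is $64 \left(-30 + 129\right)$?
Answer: $6336$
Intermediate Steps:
$64 \left(-30 + 129\right) = 64 \cdot 99 = 6336$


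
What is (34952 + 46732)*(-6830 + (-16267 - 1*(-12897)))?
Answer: -833176800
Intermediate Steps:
(34952 + 46732)*(-6830 + (-16267 - 1*(-12897))) = 81684*(-6830 + (-16267 + 12897)) = 81684*(-6830 - 3370) = 81684*(-10200) = -833176800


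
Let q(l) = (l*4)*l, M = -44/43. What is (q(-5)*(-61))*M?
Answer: 268400/43 ≈ 6241.9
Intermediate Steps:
M = -44/43 (M = -44*1/43 = -44/43 ≈ -1.0233)
q(l) = 4*l² (q(l) = (4*l)*l = 4*l²)
(q(-5)*(-61))*M = ((4*(-5)²)*(-61))*(-44/43) = ((4*25)*(-61))*(-44/43) = (100*(-61))*(-44/43) = -6100*(-44/43) = 268400/43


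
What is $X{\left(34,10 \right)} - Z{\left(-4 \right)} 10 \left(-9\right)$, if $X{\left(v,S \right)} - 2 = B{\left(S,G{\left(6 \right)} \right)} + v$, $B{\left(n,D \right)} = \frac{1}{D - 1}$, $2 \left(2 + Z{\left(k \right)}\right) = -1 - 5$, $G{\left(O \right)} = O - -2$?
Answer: $- \frac{2897}{7} \approx -413.86$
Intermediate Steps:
$G{\left(O \right)} = 2 + O$ ($G{\left(O \right)} = O + 2 = 2 + O$)
$Z{\left(k \right)} = -5$ ($Z{\left(k \right)} = -2 + \frac{-1 - 5}{2} = -2 + \frac{1}{2} \left(-6\right) = -2 - 3 = -5$)
$B{\left(n,D \right)} = \frac{1}{-1 + D}$
$X{\left(v,S \right)} = \frac{15}{7} + v$ ($X{\left(v,S \right)} = 2 + \left(\frac{1}{-1 + \left(2 + 6\right)} + v\right) = 2 + \left(\frac{1}{-1 + 8} + v\right) = 2 + \left(\frac{1}{7} + v\right) = \frac{15}{7} + v$)
$X{\left(34,10 \right)} - Z{\left(-4 \right)} 10 \left(-9\right) = \left(\frac{15}{7} + 34\right) - \left(-5\right) 10 \left(-9\right) = \frac{253}{7} - \left(-50\right) \left(-9\right) = \frac{253}{7} - 450 = - \frac{2897}{7}$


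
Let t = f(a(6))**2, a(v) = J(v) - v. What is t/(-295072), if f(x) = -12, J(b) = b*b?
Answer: -9/18442 ≈ -0.00048802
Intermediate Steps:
J(b) = b**2
a(v) = v**2 - v
t = 144 (t = (-12)**2 = 144)
t/(-295072) = 144/(-295072) = 144*(-1/295072) = -9/18442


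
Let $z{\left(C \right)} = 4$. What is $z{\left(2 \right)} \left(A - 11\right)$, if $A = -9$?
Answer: $-80$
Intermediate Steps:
$z{\left(2 \right)} \left(A - 11\right) = 4 \left(-9 - 11\right) = 4 \left(-20\right) = -80$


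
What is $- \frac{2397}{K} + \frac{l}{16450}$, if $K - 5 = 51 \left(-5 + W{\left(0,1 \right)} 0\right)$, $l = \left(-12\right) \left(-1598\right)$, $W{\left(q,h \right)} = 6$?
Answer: $\frac{18819}{1750} \approx 10.754$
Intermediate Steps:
$l = 19176$
$K = -250$ ($K = 5 + 51 \left(-5 + 6 \cdot 0\right) = 5 + 51 \left(-5 + 0\right) = 5 + 51 \left(-5\right) = 5 - 255 = -250$)
$- \frac{2397}{K} + \frac{l}{16450} = - \frac{2397}{-250} + \frac{19176}{16450} = \left(-2397\right) \left(- \frac{1}{250}\right) + 19176 \cdot \frac{1}{16450} = \frac{2397}{250} + \frac{204}{175} = \frac{18819}{1750}$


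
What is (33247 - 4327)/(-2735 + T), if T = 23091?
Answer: 7230/5089 ≈ 1.4207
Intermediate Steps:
(33247 - 4327)/(-2735 + T) = (33247 - 4327)/(-2735 + 23091) = 28920/20356 = 28920*(1/20356) = 7230/5089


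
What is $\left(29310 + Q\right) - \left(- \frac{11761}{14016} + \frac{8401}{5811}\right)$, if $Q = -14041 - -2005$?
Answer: $\frac{468955219393}{27148992} \approx 17273.0$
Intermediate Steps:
$Q = -12036$ ($Q = -14041 + 2005 = -12036$)
$\left(29310 + Q\right) - \left(- \frac{11761}{14016} + \frac{8401}{5811}\right) = \left(29310 - 12036\right) - \left(- \frac{11761}{14016} + \frac{8401}{5811}\right) = 17274 - \frac{16468415}{27148992} = \frac{468955219393}{27148992}$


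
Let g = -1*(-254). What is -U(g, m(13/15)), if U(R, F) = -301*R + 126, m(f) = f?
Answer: 76328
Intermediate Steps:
g = 254
U(R, F) = 126 - 301*R
-U(g, m(13/15)) = -(126 - 301*254) = -(126 - 76454) = -1*(-76328) = 76328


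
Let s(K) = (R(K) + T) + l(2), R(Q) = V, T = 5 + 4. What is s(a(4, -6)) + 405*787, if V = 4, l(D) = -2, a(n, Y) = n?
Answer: 318746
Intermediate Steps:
T = 9
R(Q) = 4
s(K) = 11 (s(K) = (4 + 9) - 2 = 13 - 2 = 11)
s(a(4, -6)) + 405*787 = 11 + 405*787 = 11 + 318735 = 318746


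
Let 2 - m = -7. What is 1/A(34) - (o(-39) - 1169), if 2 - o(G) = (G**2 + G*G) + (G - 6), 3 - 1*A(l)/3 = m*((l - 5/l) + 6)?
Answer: 151065722/36279 ≈ 4164.0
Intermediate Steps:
m = 9 (m = 2 - 1*(-7) = 2 + 7 = 9)
A(l) = -153 - 27*l + 135/l (A(l) = 9 - 27*((l - 5/l) + 6) = 9 - 27*(6 + l - 5/l) = 9 - 3*(54 - 45/l + 9*l) = 9 + (-162 - 27*l + 135/l) = -153 - 27*l + 135/l)
o(G) = 8 - G - 2*G**2 (o(G) = 2 - ((G**2 + G*G) + (G - 6)) = 2 - ((G**2 + G**2) + (-6 + G)) = 2 - (2*G**2 + (-6 + G)) = 2 - (-6 + G + 2*G**2) = 2 + (6 - G - 2*G**2) = 8 - G - 2*G**2)
1/A(34) - (o(-39) - 1169) = 1/(-153 - 27*34 + 135/34) - ((8 - 1*(-39) - 2*(-39)**2) - 1169) = 1/(-153 - 918 + 135*(1/34)) - ((8 + 39 - 2*1521) - 1169) = 1/(-153 - 918 + 135/34) - ((8 + 39 - 3042) - 1169) = 1/(-36279/34) - (-2995 - 1169) = -34/36279 - 1*(-4164) = -34/36279 + 4164 = 151065722/36279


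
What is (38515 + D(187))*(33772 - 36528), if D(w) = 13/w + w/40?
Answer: -198519977721/1870 ≈ -1.0616e+8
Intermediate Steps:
D(w) = 13/w + w/40 (D(w) = 13/w + w*(1/40) = 13/w + w/40)
(38515 + D(187))*(33772 - 36528) = (38515 + (13/187 + (1/40)*187))*(33772 - 36528) = (38515 + (13*(1/187) + 187/40))*(-2756) = (38515 + (13/187 + 187/40))*(-2756) = (38515 + 35489/7480)*(-2756) = (288127689/7480)*(-2756) = -198519977721/1870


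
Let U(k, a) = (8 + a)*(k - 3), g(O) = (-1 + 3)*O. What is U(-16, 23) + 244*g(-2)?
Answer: -1565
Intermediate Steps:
g(O) = 2*O
U(k, a) = (-3 + k)*(8 + a) (U(k, a) = (8 + a)*(-3 + k) = (-3 + k)*(8 + a))
U(-16, 23) + 244*g(-2) = (-24 - 3*23 + 8*(-16) + 23*(-16)) + 244*(2*(-2)) = (-24 - 69 - 128 - 368) + 244*(-4) = -589 - 976 = -1565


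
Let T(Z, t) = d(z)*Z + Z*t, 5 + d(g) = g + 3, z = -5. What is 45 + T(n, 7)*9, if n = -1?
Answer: 45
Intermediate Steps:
d(g) = -2 + g (d(g) = -5 + (g + 3) = -5 + (3 + g) = -2 + g)
T(Z, t) = -7*Z + Z*t (T(Z, t) = (-2 - 5)*Z + Z*t = -7*Z + Z*t)
45 + T(n, 7)*9 = 45 - (-7 + 7)*9 = 45 - 1*0*9 = 45 + 0*9 = 45 + 0 = 45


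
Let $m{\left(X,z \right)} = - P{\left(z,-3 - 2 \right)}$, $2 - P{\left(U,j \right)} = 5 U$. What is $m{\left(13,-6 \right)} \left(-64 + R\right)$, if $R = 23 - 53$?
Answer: $3008$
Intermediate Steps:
$R = -30$
$P{\left(U,j \right)} = 2 - 5 U$
$m{\left(X,z \right)} = -2 + 5 z$ ($m{\left(X,z \right)} = - (2 - 5 z) = -2 + 5 z$)
$m{\left(13,-6 \right)} \left(-64 + R\right) = \left(-2 + 5 \left(-6\right)\right) \left(-64 - 30\right) = \left(-2 - 30\right) \left(-94\right) = \left(-32\right) \left(-94\right) = 3008$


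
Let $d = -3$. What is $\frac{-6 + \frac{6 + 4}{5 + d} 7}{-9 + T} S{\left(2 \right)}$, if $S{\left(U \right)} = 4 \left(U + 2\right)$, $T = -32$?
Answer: $- \frac{464}{41} \approx -11.317$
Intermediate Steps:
$S{\left(U \right)} = 8 + 4 U$ ($S{\left(U \right)} = 4 \left(2 + U\right) = 8 + 4 U$)
$\frac{-6 + \frac{6 + 4}{5 + d} 7}{-9 + T} S{\left(2 \right)} = \frac{-6 + \frac{6 + 4}{5 - 3} \cdot 7}{-9 - 32} \left(8 + 4 \cdot 2\right) = \frac{-6 + \frac{10}{2} \cdot 7}{-41} \left(8 + 8\right) = \left(-6 + 10 \cdot \frac{1}{2} \cdot 7\right) \left(- \frac{1}{41}\right) 16 = \left(-6 + 5 \cdot 7\right) \left(- \frac{1}{41}\right) 16 = \left(-6 + 35\right) \left(- \frac{1}{41}\right) 16 = 29 \left(- \frac{1}{41}\right) 16 = \left(- \frac{29}{41}\right) 16 = - \frac{464}{41}$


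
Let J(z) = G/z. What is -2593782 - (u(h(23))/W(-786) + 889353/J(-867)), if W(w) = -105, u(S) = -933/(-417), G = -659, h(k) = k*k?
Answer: -36201020217506/9618105 ≈ -3.7638e+6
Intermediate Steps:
h(k) = k²
u(S) = 311/139 (u(S) = -933*(-1/417) = 311/139)
J(z) = -659/z
-2593782 - (u(h(23))/W(-786) + 889353/J(-867)) = -2593782 - ((311/139)/(-105) + 889353/((-659/(-867)))) = -2593782 - ((311/139)*(-1/105) + 889353/((-659*(-1/867)))) = -2593782 - (-311/14595 + 889353/(659/867)) = -2593782 - (-311/14595 + 889353*(867/659)) = -2593782 - (-311/14595 + 771069051/659) = -2593782 - 1*11253752594396/9618105 = -2593782 - 11253752594396/9618105 = -36201020217506/9618105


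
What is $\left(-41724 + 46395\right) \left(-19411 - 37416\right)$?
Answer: $-265438917$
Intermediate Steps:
$\left(-41724 + 46395\right) \left(-19411 - 37416\right) = 4671 \left(-56827\right) = -265438917$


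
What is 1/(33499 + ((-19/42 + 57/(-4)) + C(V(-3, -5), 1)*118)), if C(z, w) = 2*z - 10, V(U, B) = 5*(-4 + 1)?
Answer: 84/2416201 ≈ 3.4765e-5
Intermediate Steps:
V(U, B) = -15 (V(U, B) = 5*(-3) = -15)
C(z, w) = -10 + 2*z
1/(33499 + ((-19/42 + 57/(-4)) + C(V(-3, -5), 1)*118)) = 1/(33499 + ((-19/42 + 57/(-4)) + (-10 + 2*(-15))*118)) = 1/(33499 + ((-19*1/42 + 57*(-¼)) + (-10 - 30)*118)) = 1/(33499 + ((-19/42 - 57/4) - 40*118)) = 1/(33499 + (-1235/84 - 4720)) = 1/(33499 - 397715/84) = 1/(2416201/84) = 84/2416201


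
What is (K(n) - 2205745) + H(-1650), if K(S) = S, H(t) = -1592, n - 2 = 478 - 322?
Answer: -2207179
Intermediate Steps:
n = 158 (n = 2 + (478 - 322) = 2 + 156 = 158)
(K(n) - 2205745) + H(-1650) = (158 - 2205745) - 1592 = -2205587 - 1592 = -2207179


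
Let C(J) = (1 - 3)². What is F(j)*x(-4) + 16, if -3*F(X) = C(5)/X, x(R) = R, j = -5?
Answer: 224/15 ≈ 14.933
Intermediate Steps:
C(J) = 4 (C(J) = (-2)² = 4)
F(X) = -4/(3*X)
F(j)*x(-4) + 16 = -4/3/(-5)*(-4) + 16 = -4/3*(-⅕)*(-4) + 16 = (4/15)*(-4) + 16 = -16/15 + 16 = 224/15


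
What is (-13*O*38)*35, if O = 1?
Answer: -17290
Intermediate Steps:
(-13*O*38)*35 = (-13*1*38)*35 = -13*38*35 = -494*35 = -17290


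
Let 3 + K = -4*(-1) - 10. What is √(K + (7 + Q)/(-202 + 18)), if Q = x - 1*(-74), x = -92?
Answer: I*√75670/92 ≈ 2.99*I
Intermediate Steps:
Q = -18 (Q = -92 - 1*(-74) = -92 + 74 = -18)
K = -9 (K = -3 + (-4*(-1) - 10) = -3 + (4 - 10) = -3 - 6 = -9)
√(K + (7 + Q)/(-202 + 18)) = √(-9 + (7 - 18)/(-202 + 18)) = √(-9 - 11/(-184)) = √(-9 - 11*(-1/184)) = √(-9 + 11/184) = √(-1645/184) = I*√75670/92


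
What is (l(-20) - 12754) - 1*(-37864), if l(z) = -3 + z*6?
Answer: 24987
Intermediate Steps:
l(z) = -3 + 6*z
(l(-20) - 12754) - 1*(-37864) = ((-3 + 6*(-20)) - 12754) - 1*(-37864) = ((-3 - 120) - 12754) + 37864 = (-123 - 12754) + 37864 = -12877 + 37864 = 24987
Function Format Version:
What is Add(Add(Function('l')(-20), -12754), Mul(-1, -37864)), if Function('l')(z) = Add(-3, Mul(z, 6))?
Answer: 24987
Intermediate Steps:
Function('l')(z) = Add(-3, Mul(6, z))
Add(Add(Function('l')(-20), -12754), Mul(-1, -37864)) = Add(Add(Add(-3, Mul(6, -20)), -12754), Mul(-1, -37864)) = Add(Add(Add(-3, -120), -12754), 37864) = Add(Add(-123, -12754), 37864) = Add(-12877, 37864) = 24987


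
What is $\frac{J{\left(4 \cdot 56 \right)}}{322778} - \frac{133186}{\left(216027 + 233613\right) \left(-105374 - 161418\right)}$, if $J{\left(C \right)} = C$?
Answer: $\frac{6728527250957}{9680140856864160} \approx 0.00069509$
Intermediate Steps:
$\frac{J{\left(4 \cdot 56 \right)}}{322778} - \frac{133186}{\left(216027 + 233613\right) \left(-105374 - 161418\right)} = \frac{4 \cdot 56}{322778} - \frac{133186}{\left(216027 + 233613\right) \left(-105374 - 161418\right)} = 224 \cdot \frac{1}{322778} - \frac{133186}{449640 \left(-266792\right)} = \frac{112}{161389} - \frac{133186}{-119960354880} = \frac{112}{161389} - - \frac{66593}{59980177440} = \frac{112}{161389} + \frac{66593}{59980177440} = \frac{6728527250957}{9680140856864160}$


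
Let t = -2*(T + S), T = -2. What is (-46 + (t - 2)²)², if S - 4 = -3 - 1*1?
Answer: 1764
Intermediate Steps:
S = 0 (S = 4 + (-3 - 1*1) = 4 + (-3 - 1) = 4 - 4 = 0)
t = 4 (t = -2*(-2 + 0) = -2*(-2) = 4)
(-46 + (t - 2)²)² = (-46 + (4 - 2)²)² = (-46 + 2²)² = (-46 + 4)² = (-42)² = 1764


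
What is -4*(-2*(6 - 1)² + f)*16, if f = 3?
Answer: 3008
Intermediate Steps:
-4*(-2*(6 - 1)² + f)*16 = -4*(-2*(6 - 1)² + 3)*16 = -4*(-2*5² + 3)*16 = -4*(-2*25 + 3)*16 = -4*(-50 + 3)*16 = -4*(-47)*16 = 188*16 = 3008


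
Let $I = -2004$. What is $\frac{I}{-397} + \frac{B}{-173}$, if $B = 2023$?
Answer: $- \frac{456439}{68681} \approx -6.6458$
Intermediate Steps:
$\frac{I}{-397} + \frac{B}{-173} = - \frac{2004}{-397} + \frac{2023}{-173} = \left(-2004\right) \left(- \frac{1}{397}\right) + 2023 \left(- \frac{1}{173}\right) = \frac{2004}{397} - \frac{2023}{173} = - \frac{456439}{68681}$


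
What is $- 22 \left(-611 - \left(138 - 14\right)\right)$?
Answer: $16170$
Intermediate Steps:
$- 22 \left(-611 - \left(138 - 14\right)\right) = - 22 \left(-611 - 124\right) = \left(-22\right) \left(-735\right) = 16170$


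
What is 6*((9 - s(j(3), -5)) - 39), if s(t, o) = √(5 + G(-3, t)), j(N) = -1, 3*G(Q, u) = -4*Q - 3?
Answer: -180 - 12*√2 ≈ -196.97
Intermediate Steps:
G(Q, u) = -1 - 4*Q/3 (G(Q, u) = (-4*Q - 3)/3 = (-3 - 4*Q)/3 = -1 - 4*Q/3)
s(t, o) = 2*√2 (s(t, o) = √(5 + (-1 - 4/3*(-3))) = √(5 + (-1 + 4)) = √(5 + 3) = √8 = 2*√2)
6*((9 - s(j(3), -5)) - 39) = 6*((9 - 2*√2) - 39) = 6*(-30 - 2*√2) = -180 - 12*√2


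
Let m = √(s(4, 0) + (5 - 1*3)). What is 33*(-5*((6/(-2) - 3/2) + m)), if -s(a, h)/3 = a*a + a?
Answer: 1485/2 - 165*I*√58 ≈ 742.5 - 1256.6*I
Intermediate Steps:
s(a, h) = -3*a - 3*a² (s(a, h) = -3*(a*a + a) = -3*(a² + a) = -3*(a + a²) = -3*a - 3*a²)
m = I*√58 (m = √(-3*4*(1 + 4) + (5 - 1*3)) = √(-3*4*5 + (5 - 3)) = √(-60 + 2) = √(-58) = I*√58 ≈ 7.6158*I)
33*(-5*((6/(-2) - 3/2) + m)) = 33*(-5*((6/(-2) - 3/2) + I*√58)) = 33*(-5*((6*(-½) - 3*½) + I*√58)) = 33*(-5*((-3 - 3/2) + I*√58)) = 33*(-5*(-9/2 + I*√58)) = 33*(45/2 - 5*I*√58) = 1485/2 - 165*I*√58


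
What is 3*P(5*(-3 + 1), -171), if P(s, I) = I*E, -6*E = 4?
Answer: 342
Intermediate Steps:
E = -⅔ (E = -⅙*4 = -⅔ ≈ -0.66667)
P(s, I) = -2*I/3 (P(s, I) = I*(-⅔) = -2*I/3)
3*P(5*(-3 + 1), -171) = 3*(-⅔*(-171)) = 3*114 = 342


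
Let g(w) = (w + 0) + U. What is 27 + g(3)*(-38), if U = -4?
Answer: 65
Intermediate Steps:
g(w) = -4 + w (g(w) = (w + 0) - 4 = w - 4 = -4 + w)
27 + g(3)*(-38) = 27 + (-4 + 3)*(-38) = 27 - 1*(-38) = 27 + 38 = 65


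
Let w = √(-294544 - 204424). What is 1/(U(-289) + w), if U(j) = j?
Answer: -289/582489 - 2*I*√124742/582489 ≈ -0.00049615 - 0.0012127*I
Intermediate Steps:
w = 2*I*√124742 (w = √(-498968) = 2*I*√124742 ≈ 706.38*I)
1/(U(-289) + w) = 1/(-289 + 2*I*√124742)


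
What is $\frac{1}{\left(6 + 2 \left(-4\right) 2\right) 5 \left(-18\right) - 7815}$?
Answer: $- \frac{1}{6915} \approx -0.00014461$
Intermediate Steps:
$\frac{1}{\left(6 + 2 \left(-4\right) 2\right) 5 \left(-18\right) - 7815} = \frac{1}{\left(6 - 16\right) 5 \left(-18\right) - 7815} = \frac{1}{\left(-10\right) 5 \left(-18\right) - 7815} = \frac{1}{\left(-50\right) \left(-18\right) - 7815} = \frac{1}{900 - 7815} = \frac{1}{-6915} = - \frac{1}{6915}$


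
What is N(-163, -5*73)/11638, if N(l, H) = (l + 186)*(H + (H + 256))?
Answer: -237/253 ≈ -0.93676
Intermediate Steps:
N(l, H) = (186 + l)*(256 + 2*H) (N(l, H) = (186 + l)*(H + (256 + H)) = (186 + l)*(256 + 2*H))
N(-163, -5*73)/11638 = (47616 + 256*(-163) + 372*(-5*73) + 2*(-5*73)*(-163))/11638 = (47616 - 41728 + 372*(-365) + 2*(-365)*(-163))*(1/11638) = (47616 - 41728 - 135780 + 118990)*(1/11638) = -10902*1/11638 = -237/253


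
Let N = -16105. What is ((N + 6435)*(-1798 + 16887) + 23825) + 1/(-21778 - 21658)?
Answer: -6336739261981/43436 ≈ -1.4589e+8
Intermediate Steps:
((N + 6435)*(-1798 + 16887) + 23825) + 1/(-21778 - 21658) = ((-16105 + 6435)*(-1798 + 16887) + 23825) + 1/(-21778 - 21658) = (-9670*15089 + 23825) + 1/(-43436) = (-145910630 + 23825) - 1/43436 = -145886805 - 1/43436 = -6336739261981/43436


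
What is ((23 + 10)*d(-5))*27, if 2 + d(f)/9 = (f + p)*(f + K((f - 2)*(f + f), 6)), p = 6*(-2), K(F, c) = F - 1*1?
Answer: -8740710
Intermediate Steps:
K(F, c) = -1 + F (K(F, c) = F - 1 = -1 + F)
p = -12
d(f) = -18 + 9*(-12 + f)*(-1 + f + 2*f*(-2 + f)) (d(f) = -18 + 9*((f - 12)*(f + (-1 + (f - 2)*(f + f)))) = -18 + 9*((-12 + f)*(f + (-1 + (-2 + f)*(2*f)))) = -18 + 9*((-12 + f)*(f + (-1 + 2*f*(-2 + f)))) = -18 + 9*((-12 + f)*(-1 + f + 2*f*(-2 + f))) = -18 + 9*(-12 + f)*(-1 + f + 2*f*(-2 + f)))
((23 + 10)*d(-5))*27 = ((23 + 10)*(90 - 243*(-5)**2 + 18*(-5)**3 + 315*(-5)))*27 = (33*(90 - 243*25 + 18*(-125) - 1575))*27 = (33*(90 - 6075 - 2250 - 1575))*27 = (33*(-9810))*27 = -323730*27 = -8740710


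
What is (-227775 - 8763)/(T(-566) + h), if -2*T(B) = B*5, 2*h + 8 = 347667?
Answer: -27828/20617 ≈ -1.3498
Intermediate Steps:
h = 347659/2 (h = -4 + (½)*347667 = -4 + 347667/2 = 347659/2 ≈ 1.7383e+5)
T(B) = -5*B/2 (T(B) = -B*5/2 = -5*B/2)
(-227775 - 8763)/(T(-566) + h) = (-227775 - 8763)/(-5/2*(-566) + 347659/2) = -236538/(1415 + 347659/2) = -236538/350489/2 = -236538*2/350489 = -27828/20617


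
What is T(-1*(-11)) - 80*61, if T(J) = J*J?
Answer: -4759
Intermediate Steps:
T(J) = J²
T(-1*(-11)) - 80*61 = (-1*(-11))² - 80*61 = 11² - 4880 = 121 - 4880 = -4759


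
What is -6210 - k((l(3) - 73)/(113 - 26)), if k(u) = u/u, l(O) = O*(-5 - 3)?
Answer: -6211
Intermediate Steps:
l(O) = -8*O (l(O) = O*(-8) = -8*O)
k(u) = 1
-6210 - k((l(3) - 73)/(113 - 26)) = -6210 - 1*1 = -6210 - 1 = -6211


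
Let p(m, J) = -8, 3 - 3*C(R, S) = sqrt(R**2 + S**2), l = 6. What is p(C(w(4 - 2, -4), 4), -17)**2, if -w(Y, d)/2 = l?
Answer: 64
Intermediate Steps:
w(Y, d) = -12 (w(Y, d) = -2*6 = -12)
C(R, S) = 1 - sqrt(R**2 + S**2)/3
p(C(w(4 - 2, -4), 4), -17)**2 = (-8)**2 = 64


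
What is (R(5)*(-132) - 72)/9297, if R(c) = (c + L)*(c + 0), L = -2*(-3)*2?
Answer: -3764/3099 ≈ -1.2146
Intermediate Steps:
L = 12 (L = 6*2 = 12)
R(c) = c*(12 + c) (R(c) = (c + 12)*(c + 0) = (12 + c)*c = c*(12 + c))
(R(5)*(-132) - 72)/9297 = ((5*(12 + 5))*(-132) - 72)/9297 = ((5*17)*(-132) - 72)*(1/9297) = (85*(-132) - 72)*(1/9297) = (-11220 - 72)*(1/9297) = -11292*1/9297 = -3764/3099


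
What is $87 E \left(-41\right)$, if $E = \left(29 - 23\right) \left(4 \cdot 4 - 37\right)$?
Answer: $449442$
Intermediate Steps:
$E = -126$ ($E = 6 \left(16 - 37\right) = 6 \left(-21\right) = -126$)
$87 E \left(-41\right) = 87 \left(-126\right) \left(-41\right) = \left(-10962\right) \left(-41\right) = 449442$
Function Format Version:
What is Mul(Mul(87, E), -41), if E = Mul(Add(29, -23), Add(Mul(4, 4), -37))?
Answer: 449442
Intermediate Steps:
E = -126 (E = Mul(6, Add(16, -37)) = Mul(6, -21) = -126)
Mul(Mul(87, E), -41) = Mul(Mul(87, -126), -41) = Mul(-10962, -41) = 449442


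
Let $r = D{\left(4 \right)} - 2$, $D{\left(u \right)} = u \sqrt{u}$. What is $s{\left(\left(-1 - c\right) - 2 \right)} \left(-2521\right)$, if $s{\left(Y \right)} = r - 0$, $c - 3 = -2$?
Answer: $-15126$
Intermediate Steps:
$c = 1$ ($c = 3 - 2 = 1$)
$D{\left(u \right)} = u^{\frac{3}{2}}$
$r = 6$ ($r = 4^{\frac{3}{2}} - 2 = 8 - 2 = 6$)
$s{\left(Y \right)} = 6$ ($s{\left(Y \right)} = 6 - 0 = 6 + 0 = 6$)
$s{\left(\left(-1 - c\right) - 2 \right)} \left(-2521\right) = 6 \left(-2521\right) = -15126$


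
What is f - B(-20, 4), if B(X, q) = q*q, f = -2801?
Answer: -2817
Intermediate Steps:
B(X, q) = q²
f - B(-20, 4) = -2801 - 1*4² = -2801 - 1*16 = -2801 - 16 = -2817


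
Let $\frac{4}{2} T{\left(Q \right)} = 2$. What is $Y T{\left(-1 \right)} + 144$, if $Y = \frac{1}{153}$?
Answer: $\frac{22033}{153} \approx 144.01$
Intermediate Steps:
$T{\left(Q \right)} = 1$ ($T{\left(Q \right)} = \frac{1}{2} \cdot 2 = 1$)
$Y = \frac{1}{153} \approx 0.0065359$
$Y T{\left(-1 \right)} + 144 = \frac{1}{153} \cdot 1 + 144 = \frac{1}{153} + 144 = \frac{22033}{153}$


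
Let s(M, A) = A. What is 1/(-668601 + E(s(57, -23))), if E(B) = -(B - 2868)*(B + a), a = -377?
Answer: -1/1825001 ≈ -5.4795e-7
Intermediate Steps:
E(B) = -(-2868 + B)*(-377 + B) (E(B) = -(B - 2868)*(B - 377) = -(-2868 + B)*(-377 + B))
1/(-668601 + E(s(57, -23))) = 1/(-668601 + (-1081236 - 1*(-23)² + 3245*(-23))) = 1/(-668601 + (-1081236 - 1*529 - 74635)) = 1/(-668601 + (-1081236 - 529 - 74635)) = 1/(-668601 - 1156400) = 1/(-1825001) = -1/1825001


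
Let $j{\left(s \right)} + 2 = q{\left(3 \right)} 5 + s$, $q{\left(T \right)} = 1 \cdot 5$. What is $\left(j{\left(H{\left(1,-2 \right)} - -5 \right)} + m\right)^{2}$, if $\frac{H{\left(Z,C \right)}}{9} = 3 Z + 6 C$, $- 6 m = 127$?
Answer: $\frac{198025}{36} \approx 5500.7$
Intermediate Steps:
$m = - \frac{127}{6}$ ($m = \left(- \frac{1}{6}\right) 127 = - \frac{127}{6} \approx -21.167$)
$H{\left(Z,C \right)} = 27 Z + 54 C$ ($H{\left(Z,C \right)} = 9 \left(3 Z + 6 C\right) = 27 Z + 54 C$)
$q{\left(T \right)} = 5$
$j{\left(s \right)} = 23 + s$ ($j{\left(s \right)} = -2 + \left(5 \cdot 5 + s\right) = -2 + \left(25 + s\right) = 23 + s$)
$\left(j{\left(H{\left(1,-2 \right)} - -5 \right)} + m\right)^{2} = \left(\left(23 + \left(\left(27 \cdot 1 + 54 \left(-2\right)\right) - -5\right)\right) - \frac{127}{6}\right)^{2} = \left(\left(23 + \left(\left(27 - 108\right) + 5\right)\right) - \frac{127}{6}\right)^{2} = \left(\left(23 + \left(-81 + 5\right)\right) - \frac{127}{6}\right)^{2} = \left(\left(23 - 76\right) - \frac{127}{6}\right)^{2} = \left(-53 - \frac{127}{6}\right)^{2} = \left(- \frac{445}{6}\right)^{2} = \frac{198025}{36}$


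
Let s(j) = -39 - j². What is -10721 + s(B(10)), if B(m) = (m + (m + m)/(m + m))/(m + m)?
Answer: -4304121/400 ≈ -10760.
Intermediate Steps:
B(m) = (1 + m)/(2*m) (B(m) = (m + (2*m)/((2*m)))/((2*m)) = (m + (2*m)*(1/(2*m)))*(1/(2*m)) = (m + 1)*(1/(2*m)) = (1 + m)*(1/(2*m)) = (1 + m)/(2*m))
-10721 + s(B(10)) = -10721 + (-39 - ((½)*(1 + 10)/10)²) = -10721 + (-39 - ((½)*(⅒)*11)²) = -10721 + (-39 - (11/20)²) = -10721 + (-39 - 1*121/400) = -10721 + (-39 - 121/400) = -10721 - 15721/400 = -4304121/400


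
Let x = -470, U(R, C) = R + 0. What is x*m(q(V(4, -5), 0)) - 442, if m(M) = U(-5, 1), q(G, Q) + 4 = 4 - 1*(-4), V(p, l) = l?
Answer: 1908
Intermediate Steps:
q(G, Q) = 4 (q(G, Q) = -4 + (4 - 1*(-4)) = -4 + (4 + 4) = -4 + 8 = 4)
U(R, C) = R
m(M) = -5
x*m(q(V(4, -5), 0)) - 442 = -470*(-5) - 442 = 2350 - 442 = 1908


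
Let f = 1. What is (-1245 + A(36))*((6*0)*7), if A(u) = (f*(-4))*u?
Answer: 0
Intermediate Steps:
A(u) = -4*u (A(u) = (1*(-4))*u = -4*u)
(-1245 + A(36))*((6*0)*7) = (-1245 - 4*36)*((6*0)*7) = (-1245 - 144)*(0*7) = -1389*0 = 0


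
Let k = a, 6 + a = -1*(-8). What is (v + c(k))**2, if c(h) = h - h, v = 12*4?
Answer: 2304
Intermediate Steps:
a = 2 (a = -6 - 1*(-8) = -6 + 8 = 2)
k = 2
v = 48
c(h) = 0
(v + c(k))**2 = (48 + 0)**2 = 48**2 = 2304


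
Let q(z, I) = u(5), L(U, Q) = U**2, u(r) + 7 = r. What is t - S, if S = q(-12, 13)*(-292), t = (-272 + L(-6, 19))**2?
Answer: 55112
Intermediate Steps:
u(r) = -7 + r
q(z, I) = -2 (q(z, I) = -7 + 5 = -2)
t = 55696 (t = (-272 + (-6)**2)**2 = (-272 + 36)**2 = (-236)**2 = 55696)
S = 584 (S = -2*(-292) = 584)
t - S = 55696 - 1*584 = 55696 - 584 = 55112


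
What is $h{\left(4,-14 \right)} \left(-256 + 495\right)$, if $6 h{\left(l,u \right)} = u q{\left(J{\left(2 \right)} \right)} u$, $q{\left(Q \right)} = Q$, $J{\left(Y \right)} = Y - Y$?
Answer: $0$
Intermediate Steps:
$J{\left(Y \right)} = 0$
$h{\left(l,u \right)} = 0$ ($h{\left(l,u \right)} = \frac{u 0 u}{6} = \frac{0 u}{6} = \frac{1}{6} \cdot 0 = 0$)
$h{\left(4,-14 \right)} \left(-256 + 495\right) = 0 \left(-256 + 495\right) = 0 \cdot 239 = 0$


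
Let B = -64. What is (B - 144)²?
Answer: 43264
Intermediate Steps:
(B - 144)² = (-64 - 144)² = (-208)² = 43264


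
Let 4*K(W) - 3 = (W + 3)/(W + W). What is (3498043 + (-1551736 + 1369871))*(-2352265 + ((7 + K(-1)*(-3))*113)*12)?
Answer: -7775797387646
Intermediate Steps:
K(W) = 3/4 + (3 + W)/(8*W) (K(W) = 3/4 + ((W + 3)/(W + W))/4 = 3/4 + ((3 + W)/((2*W)))/4 = 3/4 + ((3 + W)*(1/(2*W)))/4 = 3/4 + ((3 + W)/(2*W))/4 = 3/4 + (3 + W)/(8*W))
(3498043 + (-1551736 + 1369871))*(-2352265 + ((7 + K(-1)*(-3))*113)*12) = (3498043 + (-1551736 + 1369871))*(-2352265 + ((7 + ((1/8)*(3 + 7*(-1))/(-1))*(-3))*113)*12) = (3498043 - 181865)*(-2352265 + ((7 + ((1/8)*(-1)*(3 - 7))*(-3))*113)*12) = 3316178*(-2352265 + ((7 + ((1/8)*(-1)*(-4))*(-3))*113)*12) = 3316178*(-2352265 + ((7 + (1/2)*(-3))*113)*12) = 3316178*(-2352265 + ((7 - 3/2)*113)*12) = 3316178*(-2352265 + ((11/2)*113)*12) = 3316178*(-2352265 + (1243/2)*12) = 3316178*(-2352265 + 7458) = 3316178*(-2344807) = -7775797387646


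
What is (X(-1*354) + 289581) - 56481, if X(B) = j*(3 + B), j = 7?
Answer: 230643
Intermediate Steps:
X(B) = 21 + 7*B (X(B) = 7*(3 + B) = 21 + 7*B)
(X(-1*354) + 289581) - 56481 = ((21 + 7*(-1*354)) + 289581) - 56481 = ((21 + 7*(-354)) + 289581) - 56481 = ((21 - 2478) + 289581) - 56481 = (-2457 + 289581) - 56481 = 287124 - 56481 = 230643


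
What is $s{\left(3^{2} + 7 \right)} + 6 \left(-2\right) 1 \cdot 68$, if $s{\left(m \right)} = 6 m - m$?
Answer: $-736$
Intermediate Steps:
$s{\left(m \right)} = 5 m$
$s{\left(3^{2} + 7 \right)} + 6 \left(-2\right) 1 \cdot 68 = 5 \left(3^{2} + 7\right) + 6 \left(-2\right) 1 \cdot 68 = 5 \left(9 + 7\right) + \left(-12\right) 1 \cdot 68 = 5 \cdot 16 - 816 = 80 - 816 = -736$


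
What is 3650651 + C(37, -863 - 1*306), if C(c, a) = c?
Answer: 3650688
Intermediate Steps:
3650651 + C(37, -863 - 1*306) = 3650651 + 37 = 3650688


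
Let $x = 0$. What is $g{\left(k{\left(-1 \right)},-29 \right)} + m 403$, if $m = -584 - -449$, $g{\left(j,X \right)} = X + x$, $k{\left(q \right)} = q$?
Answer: $-54434$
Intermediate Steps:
$g{\left(j,X \right)} = X$ ($g{\left(j,X \right)} = X + 0 = X$)
$m = -135$ ($m = -584 + 449 = -135$)
$g{\left(k{\left(-1 \right)},-29 \right)} + m 403 = -29 - 54405 = -54434$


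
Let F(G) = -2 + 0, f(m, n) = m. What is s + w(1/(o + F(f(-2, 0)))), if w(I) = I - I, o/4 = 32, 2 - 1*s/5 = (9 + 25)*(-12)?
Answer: 2050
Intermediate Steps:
s = 2050 (s = 10 - 5*(9 + 25)*(-12) = 10 - 170*(-12) = 10 - 5*(-408) = 10 + 2040 = 2050)
F(G) = -2
o = 128 (o = 4*32 = 128)
w(I) = 0
s + w(1/(o + F(f(-2, 0)))) = 2050 + 0 = 2050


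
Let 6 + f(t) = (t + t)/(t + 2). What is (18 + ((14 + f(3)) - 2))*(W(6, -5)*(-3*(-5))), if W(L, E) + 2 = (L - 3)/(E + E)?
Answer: -4347/5 ≈ -869.40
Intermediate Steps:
f(t) = -6 + 2*t/(2 + t) (f(t) = -6 + (t + t)/(t + 2) = -6 + (2*t)/(2 + t) = -6 + 2*t/(2 + t))
W(L, E) = -2 + (-3 + L)/(2*E) (W(L, E) = -2 + (L - 3)/(E + E) = -2 + (-3 + L)/((2*E)) = -2 + (-3 + L)*(1/(2*E)) = -2 + (-3 + L)/(2*E))
(18 + ((14 + f(3)) - 2))*(W(6, -5)*(-3*(-5))) = (18 + ((14 + 4*(-3 - 1*3)/(2 + 3)) - 2))*(((1/2)*(-3 + 6 - 4*(-5))/(-5))*(-3*(-5))) = (18 + ((14 + 4*(-3 - 3)/5) - 2))*(((1/2)*(-1/5)*(-3 + 6 + 20))*15) = (18 + ((14 + 4*(1/5)*(-6)) - 2))*(((1/2)*(-1/5)*23)*15) = (18 + ((14 - 24/5) - 2))*(-23/10*15) = (18 + (46/5 - 2))*(-69/2) = (18 + 36/5)*(-69/2) = (126/5)*(-69/2) = -4347/5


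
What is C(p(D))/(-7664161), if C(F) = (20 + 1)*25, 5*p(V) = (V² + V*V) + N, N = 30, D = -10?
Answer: -525/7664161 ≈ -6.8501e-5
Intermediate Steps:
p(V) = 6 + 2*V²/5 (p(V) = ((V² + V*V) + 30)/5 = ((V² + V²) + 30)/5 = (2*V² + 30)/5 = (30 + 2*V²)/5 = 6 + 2*V²/5)
C(F) = 525 (C(F) = 21*25 = 525)
C(p(D))/(-7664161) = 525/(-7664161) = 525*(-1/7664161) = -525/7664161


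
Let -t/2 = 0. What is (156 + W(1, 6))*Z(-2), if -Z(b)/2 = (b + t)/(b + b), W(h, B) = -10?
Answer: -146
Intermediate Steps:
t = 0 (t = -2*0 = 0)
Z(b) = -1 (Z(b) = -2*(b + 0)/(b + b) = -2*b/(2*b) = -2*b*1/(2*b) = -2*½ = -1)
(156 + W(1, 6))*Z(-2) = (156 - 10)*(-1) = 146*(-1) = -146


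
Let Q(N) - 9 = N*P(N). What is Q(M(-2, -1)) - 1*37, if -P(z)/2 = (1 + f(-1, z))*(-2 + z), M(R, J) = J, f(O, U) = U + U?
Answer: -22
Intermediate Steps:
f(O, U) = 2*U
P(z) = -2*(1 + 2*z)*(-2 + z)
Q(N) = 9 + N*(4 - 4*N**2 + 6*N)
Q(M(-2, -1)) - 1*37 = (9 + 2*(-1)*(2 - 2*(-1)**2 + 3*(-1))) - 1*37 = (9 + 2*(-1)*(2 - 2*1 - 3)) - 37 = (9 + 2*(-1)*(2 - 2 - 3)) - 37 = (9 + 2*(-1)*(-3)) - 37 = (9 + 6) - 37 = 15 - 37 = -22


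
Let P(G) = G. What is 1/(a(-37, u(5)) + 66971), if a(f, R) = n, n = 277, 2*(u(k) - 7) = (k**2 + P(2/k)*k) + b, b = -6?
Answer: 1/67248 ≈ 1.4870e-5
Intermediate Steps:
u(k) = 5 + k**2/2 (u(k) = 7 + ((k**2 + (2/k)*k) - 6)/2 = 7 + ((k**2 + 2) - 6)/2 = 7 + ((2 + k**2) - 6)/2 = 7 + (-4 + k**2)/2 = 7 + (-2 + k**2/2) = 5 + k**2/2)
a(f, R) = 277
1/(a(-37, u(5)) + 66971) = 1/(277 + 66971) = 1/67248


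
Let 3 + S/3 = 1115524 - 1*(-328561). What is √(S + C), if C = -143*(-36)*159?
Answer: √5150778 ≈ 2269.5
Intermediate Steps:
S = 4332246 (S = -9 + 3*(1115524 - 1*(-328561)) = -9 + 3*(1115524 + 328561) = -9 + 3*1444085 = -9 + 4332255 = 4332246)
C = 818532 (C = 5148*159 = 818532)
√(S + C) = √(4332246 + 818532) = √5150778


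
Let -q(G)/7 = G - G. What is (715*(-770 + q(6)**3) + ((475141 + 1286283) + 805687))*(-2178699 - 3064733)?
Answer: -10573700477352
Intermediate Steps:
q(G) = 0 (q(G) = -7*(G - G) = -7*0 = 0)
(715*(-770 + q(6)**3) + ((475141 + 1286283) + 805687))*(-2178699 - 3064733) = (715*(-770 + 0**3) + ((475141 + 1286283) + 805687))*(-2178699 - 3064733) = (715*(-770 + 0) + (1761424 + 805687))*(-5243432) = (715*(-770) + 2567111)*(-5243432) = (-550550 + 2567111)*(-5243432) = 2016561*(-5243432) = -10573700477352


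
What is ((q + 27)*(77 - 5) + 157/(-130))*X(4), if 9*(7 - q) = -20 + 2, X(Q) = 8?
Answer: 1347212/65 ≈ 20726.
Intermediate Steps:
q = 9 (q = 7 - (-20 + 2)/9 = 7 - ⅑*(-18) = 7 + 2 = 9)
((q + 27)*(77 - 5) + 157/(-130))*X(4) = ((9 + 27)*(77 - 5) + 157/(-130))*8 = (36*72 + 157*(-1/130))*8 = (2592 - 157/130)*8 = (336803/130)*8 = 1347212/65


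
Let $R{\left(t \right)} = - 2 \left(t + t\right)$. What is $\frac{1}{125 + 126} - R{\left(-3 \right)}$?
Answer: $- \frac{3011}{251} \approx -11.996$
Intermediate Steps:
$R{\left(t \right)} = - 4 t$ ($R{\left(t \right)} = - 2 \cdot 2 t = - 4 t$)
$\frac{1}{125 + 126} - R{\left(-3 \right)} = \frac{1}{125 + 126} - \left(-4\right) \left(-3\right) = \frac{1}{251} - 12 = - \frac{3011}{251}$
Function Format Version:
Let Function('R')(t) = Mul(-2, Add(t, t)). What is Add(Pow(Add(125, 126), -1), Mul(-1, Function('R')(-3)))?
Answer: Rational(-3011, 251) ≈ -11.996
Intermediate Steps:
Function('R')(t) = Mul(-4, t) (Function('R')(t) = Mul(-2, Mul(2, t)) = Mul(-4, t))
Add(Pow(Add(125, 126), -1), Mul(-1, Function('R')(-3))) = Add(Pow(Add(125, 126), -1), Mul(-1, Mul(-4, -3))) = Add(Pow(251, -1), Mul(-1, 12)) = Add(Rational(1, 251), -12) = Rational(-3011, 251)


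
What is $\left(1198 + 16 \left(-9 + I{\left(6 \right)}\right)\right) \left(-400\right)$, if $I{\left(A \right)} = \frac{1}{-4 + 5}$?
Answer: $-428000$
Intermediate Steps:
$I{\left(A \right)} = 1$ ($I{\left(A \right)} = 1^{-1} = 1$)
$\left(1198 + 16 \left(-9 + I{\left(6 \right)}\right)\right) \left(-400\right) = \left(1198 + 16 \left(-9 + 1\right)\right) \left(-400\right) = \left(1198 + 16 \left(-8\right)\right) \left(-400\right) = \left(1198 - 128\right) \left(-400\right) = 1070 \left(-400\right) = -428000$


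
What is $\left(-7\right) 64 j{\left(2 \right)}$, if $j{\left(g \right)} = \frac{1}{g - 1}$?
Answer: $-448$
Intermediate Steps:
$j{\left(g \right)} = \frac{1}{-1 + g}$
$\left(-7\right) 64 j{\left(2 \right)} = \frac{\left(-7\right) 64}{-1 + 2} = - \frac{448}{1} = \left(-448\right) 1 = -448$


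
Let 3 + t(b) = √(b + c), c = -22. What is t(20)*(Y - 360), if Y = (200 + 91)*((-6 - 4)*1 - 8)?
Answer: 16794 - 5598*I*√2 ≈ 16794.0 - 7916.8*I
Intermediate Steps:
Y = -5238 (Y = 291*(-10*1 - 8) = 291*(-10 - 8) = 291*(-18) = -5238)
t(b) = -3 + √(-22 + b) (t(b) = -3 + √(b - 22) = -3 + √(-22 + b))
t(20)*(Y - 360) = (-3 + √(-22 + 20))*(-5238 - 360) = (-3 + √(-2))*(-5598) = (-3 + I*√2)*(-5598) = 16794 - 5598*I*√2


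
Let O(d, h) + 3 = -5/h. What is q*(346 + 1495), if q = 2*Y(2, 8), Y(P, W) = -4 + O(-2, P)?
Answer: -34979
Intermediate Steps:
O(d, h) = -3 - 5/h
Y(P, W) = -7 - 5/P (Y(P, W) = -4 + (-3 - 5/P) = -7 - 5/P)
q = -19 (q = 2*(-7 - 5/2) = 2*(-19/2) = -19)
q*(346 + 1495) = -19*(346 + 1495) = -19*1841 = -34979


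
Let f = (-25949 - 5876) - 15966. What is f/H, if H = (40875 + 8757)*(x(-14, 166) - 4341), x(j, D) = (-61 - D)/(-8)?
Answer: 47791/214044204 ≈ 0.00022328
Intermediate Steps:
x(j, D) = 61/8 + D/8 (x(j, D) = (-61 - D)*(-⅛) = 61/8 + D/8)
f = -47791 (f = -31825 - 15966 = -47791)
H = -214044204 (H = (40875 + 8757)*((61/8 + (⅛)*166) - 4341) = 49632*((61/8 + 83/4) - 4341) = 49632*(227/8 - 4341) = 49632*(-34501/8) = -214044204)
f/H = -47791/(-214044204) = -47791*(-1/214044204) = 47791/214044204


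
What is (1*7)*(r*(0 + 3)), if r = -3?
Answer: -63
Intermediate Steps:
(1*7)*(r*(0 + 3)) = (1*7)*(-3*(0 + 3)) = 7*(-3*3) = 7*(-9) = -63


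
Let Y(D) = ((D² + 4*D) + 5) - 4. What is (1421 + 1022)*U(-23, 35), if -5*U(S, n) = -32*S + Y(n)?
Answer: -5135186/5 ≈ -1.0270e+6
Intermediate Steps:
Y(D) = 1 + D² + 4*D (Y(D) = (5 + D² + 4*D) - 4 = 1 + D² + 4*D)
U(S, n) = -⅕ - 4*n/5 - n²/5 + 32*S/5 (U(S, n) = -(-32*S + (1 + n² + 4*n))/5 = -(1 + n² - 32*S + 4*n)/5 = -⅕ - 4*n/5 - n²/5 + 32*S/5)
(1421 + 1022)*U(-23, 35) = (1421 + 1022)*(-⅕ - ⅘*35 - ⅕*35² + (32/5)*(-23)) = 2443*(-⅕ - 28 - ⅕*1225 - 736/5) = 2443*(-⅕ - 28 - 245 - 736/5) = 2443*(-2102/5) = -5135186/5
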